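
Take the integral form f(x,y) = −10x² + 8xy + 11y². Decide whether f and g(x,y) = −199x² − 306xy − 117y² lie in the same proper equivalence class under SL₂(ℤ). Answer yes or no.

D₁ = 504, D₂ = 504
river cycle of f (length 10): (11, 14, -7), (-7, 14, 11), (11, 8, -10), (-10, 12, 9), (9, 6, -13), (-13, 20, 2), (2, 20, -13), (-13, 6, 9), (9, 12, -10), (-10, 8, 11)
river cycle of g (length 10): (-10, 8, 11), (11, 14, -7), (-7, 14, 11), (11, 8, -10), (-10, 12, 9), (9, 6, -13), (-13, 20, 2), (2, 20, -13), (-13, 6, 9), (9, 12, -10)
cycles coincide ⇒ equivalent

yes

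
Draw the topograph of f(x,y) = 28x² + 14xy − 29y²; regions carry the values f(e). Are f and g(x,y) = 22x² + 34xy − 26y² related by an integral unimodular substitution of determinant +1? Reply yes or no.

D₁ = 3444, D₂ = 3444
river cycle of f (length 20): (-29, 44, 13), (13, 34, -44), (-44, 54, 3), (3, 54, -44), (-44, 34, 13), (13, 44, -29), (-29, 14, 28), (28, 42, -15), (-15, 48, 19), (19, 28, -35), … (10 more)
river cycle of g (length 8): (-26, 18, 30), (30, 42, -14), (-14, 42, 30), (30, 18, -26), (-26, 34, 22), (22, 54, -6), (-6, 54, 22), (22, 34, -26)
cycles differ ⇒ inequivalent

no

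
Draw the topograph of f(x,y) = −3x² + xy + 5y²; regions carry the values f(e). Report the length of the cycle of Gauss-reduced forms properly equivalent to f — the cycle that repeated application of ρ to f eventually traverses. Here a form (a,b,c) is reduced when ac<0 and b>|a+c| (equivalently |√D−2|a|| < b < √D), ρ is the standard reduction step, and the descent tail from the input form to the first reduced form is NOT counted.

D = 61, ⌊√D⌋ = 7
descent: ρ → (5,-1,-3)
descent: ρ → (-3,7,1)  [lands on river]
river: ρ → (1,7,-3)
river: ρ → (-3,5,3)
river: ρ → (3,7,-1)
river: ρ → (-1,7,3)
river: ρ → (3,5,-3)
ρ-cycle length = 6 (tail of 2 descent steps not counted)

6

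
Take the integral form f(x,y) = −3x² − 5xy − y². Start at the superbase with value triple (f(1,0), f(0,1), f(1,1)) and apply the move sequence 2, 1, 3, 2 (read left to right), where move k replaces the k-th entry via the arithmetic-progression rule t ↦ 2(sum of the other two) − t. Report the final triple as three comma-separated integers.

start (-3,-1,-9) = (f(1,0),f(0,1),f(1,1))
replace slot 2: 2·((-3)+(-9)) − (-1) = -23 → (-3,-23,-9)
replace slot 1: 2·((-23)+(-9)) − (-3) = -61 → (-61,-23,-9)
replace slot 3: 2·((-61)+(-23)) − (-9) = -159 → (-61,-23,-159)
replace slot 2: 2·((-61)+(-159)) − (-23) = -417 → (-61,-417,-159)

-61,-417,-159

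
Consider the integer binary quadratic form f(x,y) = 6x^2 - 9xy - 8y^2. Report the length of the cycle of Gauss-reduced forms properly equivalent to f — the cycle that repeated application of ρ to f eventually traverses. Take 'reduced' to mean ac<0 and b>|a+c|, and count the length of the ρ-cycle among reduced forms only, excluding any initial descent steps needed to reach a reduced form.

D = 273, ⌊√D⌋ = 16
descent: ρ → (-8,9,6)  [lands on river]
river: ρ → (6,15,-2)
river: ρ → (-2,13,13)
river: ρ → (13,13,-2)
river: ρ → (-2,15,6)
river: ρ → (6,9,-8)
river: ρ → (-8,7,7)
river: ρ → (7,7,-8)
ρ-cycle length = 8 (tail of 1 descent step not counted)

8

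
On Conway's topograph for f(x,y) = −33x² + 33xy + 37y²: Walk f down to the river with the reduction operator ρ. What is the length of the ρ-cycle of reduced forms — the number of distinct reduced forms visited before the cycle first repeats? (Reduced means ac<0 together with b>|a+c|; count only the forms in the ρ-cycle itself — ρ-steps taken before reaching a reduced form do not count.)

D = 5973, ⌊√D⌋ = 77
river: ρ → (37,41,-29)
river: ρ → (-29,75,3)
river: ρ → (3,75,-29)
river: ρ → (-29,41,37)
river: ρ → (37,33,-33)
river: ρ → (-33,33,37)
ρ-cycle length = 6 (tail of 0 descent steps not counted)

6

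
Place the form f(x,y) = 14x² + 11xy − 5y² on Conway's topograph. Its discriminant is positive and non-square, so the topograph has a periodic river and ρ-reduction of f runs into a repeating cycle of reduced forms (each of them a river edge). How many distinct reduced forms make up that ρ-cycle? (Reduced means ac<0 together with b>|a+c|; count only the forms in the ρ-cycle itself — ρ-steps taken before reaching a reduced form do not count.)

D = 401, ⌊√D⌋ = 20
river: ρ → (-5,19,2)
river: ρ → (2,17,-14)
river: ρ → (-14,11,5)
river: ρ → (5,19,-2)
river: ρ → (-2,17,14)
river: ρ → (14,11,-5)
ρ-cycle length = 6 (tail of 0 descent steps not counted)

6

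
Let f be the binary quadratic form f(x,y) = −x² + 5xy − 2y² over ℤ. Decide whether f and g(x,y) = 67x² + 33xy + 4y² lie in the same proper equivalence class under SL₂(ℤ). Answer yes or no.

D₁ = 17, D₂ = 17
river cycle of f (length 6): (-2, 3, 1), (1, 3, -2), (-2, 1, 2), (2, 3, -1), (-1, 3, 2), (2, 1, -2)
river cycle of g (length 6): (-1, 3, 2), (2, 1, -2), (-2, 3, 1), (1, 3, -2), (-2, 1, 2), (2, 3, -1)
cycles coincide ⇒ equivalent

yes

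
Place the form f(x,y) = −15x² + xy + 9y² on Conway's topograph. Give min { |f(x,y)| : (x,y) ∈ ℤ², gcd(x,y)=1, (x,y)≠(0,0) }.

descent: ρ → (9,17,-7)  [lands on river]
river: ρ → (-7,11,15)
river: ρ → (15,19,-3)
river: ρ → (-3,23,1)
river: ρ → (1,23,-3)
river: ρ → (-3,19,15)
river: ρ → (15,11,-7)
river: ρ → (-7,17,9)
river: ρ → (9,19,-5)
river: ρ → (-5,21,5)
river: ρ → (5,19,-9)
river: ρ → (-9,17,7)
river: ρ → (7,11,-15)
river: ρ → (-15,19,3)
river: ρ → (3,23,-1)
river: ρ → (-1,23,3)
river: ρ → (3,19,-15)
river: ρ → (-15,11,7)
river: ρ → (7,17,-9)
river: ρ → (-9,19,5)
river: ρ → (5,21,-5)
river: ρ → (-5,19,9)
closes: descent 1, river 22
min |a| on river = 1

1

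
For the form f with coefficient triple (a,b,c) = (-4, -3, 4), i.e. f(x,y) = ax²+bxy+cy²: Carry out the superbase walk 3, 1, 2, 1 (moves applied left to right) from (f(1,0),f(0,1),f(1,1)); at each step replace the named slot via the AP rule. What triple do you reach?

start (-4,4,-3) = (f(1,0),f(0,1),f(1,1))
replace slot 3: 2·((-4)+4) − (-3) = 3 → (-4,4,3)
replace slot 1: 2·(4+3) − (-4) = 18 → (18,4,3)
replace slot 2: 2·(18+3) − 4 = 38 → (18,38,3)
replace slot 1: 2·(38+3) − 18 = 64 → (64,38,3)

64,38,3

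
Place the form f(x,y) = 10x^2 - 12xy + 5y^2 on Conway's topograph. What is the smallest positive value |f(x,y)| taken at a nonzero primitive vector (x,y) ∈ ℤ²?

translate: b→8 (≡-12 mod 20), so (10,-12,5)→(10,8,3)
flip: (10,8,3)→(3,-8,10)
translate: b→-2 (≡-8 mod 6), so (3,-8,10)→(3,-2,5)
reduced (well bottom): (3,-2,5) with a≤c, −a<b≤a
well minimum = a = 3

3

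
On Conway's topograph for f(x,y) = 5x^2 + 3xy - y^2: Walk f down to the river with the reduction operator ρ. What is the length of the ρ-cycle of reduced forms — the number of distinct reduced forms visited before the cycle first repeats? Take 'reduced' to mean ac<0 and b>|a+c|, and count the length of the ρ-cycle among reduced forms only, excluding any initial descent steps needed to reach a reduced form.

D = 29, ⌊√D⌋ = 5
descent: ρ → (-1,5,1)  [lands on river]
river: ρ → (1,5,-1)
ρ-cycle length = 2 (tail of 1 descent step not counted)

2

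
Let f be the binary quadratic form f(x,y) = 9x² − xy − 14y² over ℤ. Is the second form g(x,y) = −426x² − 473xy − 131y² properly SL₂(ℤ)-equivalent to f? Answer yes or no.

D₁ = 505, D₂ = 505
river cycle of f (length 6): (9, 17, -6), (-6, 19, 6), (6, 17, -9), (-9, 19, 4), (4, 21, -4), (-4, 19, 9)
river cycle of g (length 6): (-4, 19, 9), (9, 17, -6), (-6, 19, 6), (6, 17, -9), (-9, 19, 4), (4, 21, -4)
cycles coincide ⇒ equivalent

yes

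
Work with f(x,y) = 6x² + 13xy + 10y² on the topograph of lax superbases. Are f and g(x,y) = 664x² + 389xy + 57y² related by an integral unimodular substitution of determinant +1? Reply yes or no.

D₁ = -71, D₂ = -71
f: translate: b→1 (≡13 mod 12), so (6,13,10)→(6,1,3)
f: flip: (6,1,3)→(3,-1,6)
f: reduced (well bottom): (3,-1,6) with a≤c, −a<b≤a
g: flip: (664,389,57)→(57,-389,664)
g: translate: b→-47 (≡-389 mod 114), so (57,-389,664)→(57,-47,10)
g: flip: (57,-47,10)→(10,47,57)
g: translate: b→7 (≡47 mod 20), so (10,47,57)→(10,7,3)
g: flip: (10,7,3)→(3,-7,10)
g: translate: b→-1 (≡-7 mod 6), so (3,-7,10)→(3,-1,6)
g: reduced (well bottom): (3,-1,6) with a≤c, −a<b≤a
reduced forms (3, -1, 6) vs (3, -1, 6) ⇒ equivalent

yes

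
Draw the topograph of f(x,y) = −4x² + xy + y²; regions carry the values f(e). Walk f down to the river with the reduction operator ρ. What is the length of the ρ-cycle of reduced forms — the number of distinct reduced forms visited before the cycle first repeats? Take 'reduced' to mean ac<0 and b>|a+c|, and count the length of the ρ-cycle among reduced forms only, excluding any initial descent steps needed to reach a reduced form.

D = 17, ⌊√D⌋ = 4
descent: ρ → (1,3,-2)  [lands on river]
river: ρ → (-2,1,2)
river: ρ → (2,3,-1)
river: ρ → (-1,3,2)
river: ρ → (2,1,-2)
river: ρ → (-2,3,1)
ρ-cycle length = 6 (tail of 1 descent step not counted)

6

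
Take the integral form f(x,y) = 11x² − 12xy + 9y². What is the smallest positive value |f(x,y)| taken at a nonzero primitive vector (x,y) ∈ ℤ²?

translate: b→10 (≡-12 mod 22), so (11,-12,9)→(11,10,8)
flip: (11,10,8)→(8,-10,11)
translate: b→6 (≡-10 mod 16), so (8,-10,11)→(8,6,9)
reduced (well bottom): (8,6,9) with a≤c, −a<b≤a
well minimum = a = 8

8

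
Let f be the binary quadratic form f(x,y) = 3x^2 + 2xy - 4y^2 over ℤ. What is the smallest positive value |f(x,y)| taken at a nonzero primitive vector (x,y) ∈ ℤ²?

river: ρ → (-4,6,1)
river: ρ → (1,6,-4)
river: ρ → (-4,2,3)
river: ρ → (3,4,-3)
river: ρ → (-3,2,4)
river: ρ → (4,6,-1)
river: ρ → (-1,6,4)
river: ρ → (4,2,-3)
river: ρ → (-3,4,3)
river: ρ → (3,2,-4)
closes: descent 0, river 10
min |a| on river = 1

1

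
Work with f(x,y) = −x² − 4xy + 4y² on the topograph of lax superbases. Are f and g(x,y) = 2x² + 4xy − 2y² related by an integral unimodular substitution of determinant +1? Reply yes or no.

D₁ = 32, D₂ = 32
river cycle of f (length 2): (4, 4, -1), (-1, 4, 4)
river cycle of g (length 2): (-2, 4, 2), (2, 4, -2)
cycles differ ⇒ inequivalent

no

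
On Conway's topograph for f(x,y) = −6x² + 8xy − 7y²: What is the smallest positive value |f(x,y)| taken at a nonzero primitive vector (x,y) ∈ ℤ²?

translate: b→4 (≡-8 mod 12), so (6,-8,7)→(6,4,5)
flip: (6,4,5)→(5,-4,6)
reduced (well bottom): (5,-4,6) with a≤c, −a<b≤a
well minimum |f| = |-5| = 5 (negative-definite)

5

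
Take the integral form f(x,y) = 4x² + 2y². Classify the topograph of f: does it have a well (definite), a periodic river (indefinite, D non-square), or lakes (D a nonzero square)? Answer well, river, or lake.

D = b²−4ac = 0² − 4·4·2 = -32
D < 0 ⇒ definite ⇒ every region one sign ⇒ single well

well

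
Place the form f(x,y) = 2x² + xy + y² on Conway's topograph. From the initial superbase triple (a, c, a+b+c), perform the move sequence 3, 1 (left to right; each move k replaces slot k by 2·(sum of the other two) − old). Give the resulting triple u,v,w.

start (2,1,4) = (f(1,0),f(0,1),f(1,1))
replace slot 3: 2·(2+1) − 4 = 2 → (2,1,2)
replace slot 1: 2·(1+2) − 2 = 4 → (4,1,2)

4,1,2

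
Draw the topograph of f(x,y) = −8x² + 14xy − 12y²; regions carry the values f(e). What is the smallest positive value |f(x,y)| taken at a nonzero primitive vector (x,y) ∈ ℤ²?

translate: b→2 (≡-14 mod 16), so (8,-14,12)→(8,2,6)
flip: (8,2,6)→(6,-2,8)
reduced (well bottom): (6,-2,8) with a≤c, −a<b≤a
well minimum |f| = |-6| = 6 (negative-definite)

6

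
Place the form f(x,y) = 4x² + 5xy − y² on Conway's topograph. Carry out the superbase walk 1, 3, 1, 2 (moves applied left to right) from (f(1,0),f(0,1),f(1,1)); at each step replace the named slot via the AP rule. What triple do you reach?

start (4,-1,8) = (f(1,0),f(0,1),f(1,1))
replace slot 1: 2·((-1)+8) − 4 = 10 → (10,-1,8)
replace slot 3: 2·(10+(-1)) − 8 = 10 → (10,-1,10)
replace slot 1: 2·((-1)+10) − 10 = 8 → (8,-1,10)
replace slot 2: 2·(8+10) − (-1) = 37 → (8,37,10)

8,37,10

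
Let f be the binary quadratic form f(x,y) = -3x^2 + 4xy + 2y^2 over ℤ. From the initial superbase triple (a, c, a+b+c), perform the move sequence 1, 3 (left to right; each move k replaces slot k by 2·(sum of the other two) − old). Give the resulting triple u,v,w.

start (-3,2,3) = (f(1,0),f(0,1),f(1,1))
replace slot 1: 2·(2+3) − (-3) = 13 → (13,2,3)
replace slot 3: 2·(13+2) − 3 = 27 → (13,2,27)

13,2,27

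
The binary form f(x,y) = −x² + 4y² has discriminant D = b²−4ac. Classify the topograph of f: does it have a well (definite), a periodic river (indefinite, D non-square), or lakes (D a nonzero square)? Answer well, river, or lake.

D = b²−4ac = 0² − 4·(-1)·4 = 16
D = 4² is a perfect square ⇒ form factors over ℤ ⇒ lakes

lake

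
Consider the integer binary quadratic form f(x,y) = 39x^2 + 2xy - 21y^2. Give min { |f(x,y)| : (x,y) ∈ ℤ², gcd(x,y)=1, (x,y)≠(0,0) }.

descent: ρ → (-21,40,20)  [lands on river]
river: ρ → (20,40,-21)
river: ρ → (-21,44,16)
river: ρ → (16,52,-9)
river: ρ → (-9,56,4)
river: ρ → (4,56,-9)
river: ρ → (-9,52,16)
river: ρ → (16,44,-21)
closes: descent 1, river 8
min |a| on river = 4

4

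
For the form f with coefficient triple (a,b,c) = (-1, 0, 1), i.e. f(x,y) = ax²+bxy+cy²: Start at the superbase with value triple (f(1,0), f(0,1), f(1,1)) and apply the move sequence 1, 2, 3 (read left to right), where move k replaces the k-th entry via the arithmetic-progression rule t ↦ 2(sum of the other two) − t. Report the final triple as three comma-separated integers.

start (-1,1,0) = (f(1,0),f(0,1),f(1,1))
replace slot 1: 2·(1+0) − (-1) = 3 → (3,1,0)
replace slot 2: 2·(3+0) − 1 = 5 → (3,5,0)
replace slot 3: 2·(3+5) − 0 = 16 → (3,5,16)

3,5,16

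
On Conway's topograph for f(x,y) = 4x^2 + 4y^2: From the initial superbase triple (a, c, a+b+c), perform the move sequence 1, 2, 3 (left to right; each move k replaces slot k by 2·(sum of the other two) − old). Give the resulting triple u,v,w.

start (4,4,8) = (f(1,0),f(0,1),f(1,1))
replace slot 1: 2·(4+8) − 4 = 20 → (20,4,8)
replace slot 2: 2·(20+8) − 4 = 52 → (20,52,8)
replace slot 3: 2·(20+52) − 8 = 136 → (20,52,136)

20,52,136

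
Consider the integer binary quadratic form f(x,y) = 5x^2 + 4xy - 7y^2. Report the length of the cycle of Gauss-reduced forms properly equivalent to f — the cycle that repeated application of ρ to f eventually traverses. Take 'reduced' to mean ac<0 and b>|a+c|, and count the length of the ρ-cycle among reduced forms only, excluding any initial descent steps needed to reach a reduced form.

D = 156, ⌊√D⌋ = 12
river: ρ → (-7,10,2)
river: ρ → (2,10,-7)
river: ρ → (-7,4,5)
river: ρ → (5,6,-6)
river: ρ → (-6,6,5)
river: ρ → (5,4,-7)
ρ-cycle length = 6 (tail of 0 descent steps not counted)

6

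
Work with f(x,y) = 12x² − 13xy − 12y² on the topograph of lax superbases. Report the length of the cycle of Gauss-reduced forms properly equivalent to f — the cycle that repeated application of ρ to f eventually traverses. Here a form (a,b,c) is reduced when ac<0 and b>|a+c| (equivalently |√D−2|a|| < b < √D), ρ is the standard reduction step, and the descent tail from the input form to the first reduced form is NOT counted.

D = 745, ⌊√D⌋ = 27
descent: ρ → (-12,13,12)  [lands on river]
river: ρ → (12,11,-13)
river: ρ → (-13,15,10)
river: ρ → (10,25,-3)
river: ρ → (-3,23,18)
river: ρ → (18,13,-8)
river: ρ → (-8,19,12)
river: ρ → (12,5,-15)
river: ρ → (-15,25,2)
river: ρ → (2,27,-2)
river: ρ → (-2,25,15)
river: ρ → (15,5,-12)
river: ρ → (-12,19,8)
river: ρ → (8,13,-18)
river: ρ → (-18,23,3)
river: ρ → (3,25,-10)
river: ρ → (-10,15,13)
river: ρ → (13,11,-12)
ρ-cycle length = 18 (tail of 1 descent step not counted)

18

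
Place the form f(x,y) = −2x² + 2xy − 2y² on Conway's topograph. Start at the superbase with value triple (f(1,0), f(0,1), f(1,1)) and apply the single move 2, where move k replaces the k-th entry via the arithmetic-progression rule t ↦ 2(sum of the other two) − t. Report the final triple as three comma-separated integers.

start (-2,-2,-2) = (f(1,0),f(0,1),f(1,1))
replace slot 2: 2·((-2)+(-2)) − (-2) = -6 → (-2,-6,-2)

-2,-6,-2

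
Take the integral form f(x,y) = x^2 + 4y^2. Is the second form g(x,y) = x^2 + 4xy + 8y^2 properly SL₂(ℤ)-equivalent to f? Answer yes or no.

D₁ = -16, D₂ = -16
f: reduced (well bottom): (1,0,4) with a≤c, −a<b≤a
g: translate: b→0 (≡4 mod 2), so (1,4,8)→(1,0,4)
g: reduced (well bottom): (1,0,4) with a≤c, −a<b≤a
reduced forms (1, 0, 4) vs (1, 0, 4) ⇒ equivalent

yes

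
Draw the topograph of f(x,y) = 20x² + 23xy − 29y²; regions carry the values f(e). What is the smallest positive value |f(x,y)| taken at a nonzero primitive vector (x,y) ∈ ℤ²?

river: ρ → (-29,35,14)
river: ρ → (14,49,-8)
river: ρ → (-8,47,20)
river: ρ → (20,33,-22)
river: ρ → (-22,11,31)
river: ρ → (31,51,-2)
river: ρ → (-2,53,5)
river: ρ → (5,47,-32)
river: ρ → (-32,17,20)
river: ρ → (20,23,-29)
closes: descent 0, river 10
min |a| on river = 2

2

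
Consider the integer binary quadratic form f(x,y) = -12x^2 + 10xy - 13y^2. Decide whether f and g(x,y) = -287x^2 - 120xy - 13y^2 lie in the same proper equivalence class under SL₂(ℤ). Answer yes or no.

D₁ = -524, D₂ = -524
f is negative-definite; reduce −f:
−f: reduced (well bottom): (12,-10,13) with a≤c, −a<b≤a
flip sign back: reduced form of f is (-12,10,-13)
g is negative-definite; reduce −g:
−g: flip: (287,120,13)→(13,-120,287)
−g: translate: b→10 (≡-120 mod 26), so (13,-120,287)→(13,10,12)
−g: flip: (13,10,12)→(12,-10,13)
−g: reduced (well bottom): (12,-10,13) with a≤c, −a<b≤a
flip sign back: reduced form of g is (-12,10,-13)
reduced forms (-12, 10, -13) vs (-12, 10, -13) ⇒ equivalent

yes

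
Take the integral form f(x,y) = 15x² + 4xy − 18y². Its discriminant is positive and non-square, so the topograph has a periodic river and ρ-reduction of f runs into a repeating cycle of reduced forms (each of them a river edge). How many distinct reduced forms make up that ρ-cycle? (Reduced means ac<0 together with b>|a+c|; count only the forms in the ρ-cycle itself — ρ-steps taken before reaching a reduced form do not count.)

D = 1096, ⌊√D⌋ = 33
river: ρ → (-18,32,1)
river: ρ → (1,32,-18)
river: ρ → (-18,4,15)
river: ρ → (15,26,-7)
river: ρ → (-7,30,7)
river: ρ → (7,26,-15)
river: ρ → (-15,4,18)
river: ρ → (18,32,-1)
river: ρ → (-1,32,18)
river: ρ → (18,4,-15)
river: ρ → (-15,26,7)
river: ρ → (7,30,-7)
river: ρ → (-7,26,15)
river: ρ → (15,4,-18)
ρ-cycle length = 14 (tail of 0 descent steps not counted)

14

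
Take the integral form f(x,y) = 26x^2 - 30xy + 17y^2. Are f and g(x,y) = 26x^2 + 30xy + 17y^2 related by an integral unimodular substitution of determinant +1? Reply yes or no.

D₁ = -868, D₂ = -868
f: translate: b→22 (≡-30 mod 52), so (26,-30,17)→(26,22,13)
f: flip: (26,22,13)→(13,-22,26)
f: translate: b→4 (≡-22 mod 26), so (13,-22,26)→(13,4,17)
f: reduced (well bottom): (13,4,17) with a≤c, −a<b≤a
g: translate: b→-22 (≡30 mod 52), so (26,30,17)→(26,-22,13)
g: flip: (26,-22,13)→(13,22,26)
g: translate: b→-4 (≡22 mod 26), so (13,22,26)→(13,-4,17)
g: reduced (well bottom): (13,-4,17) with a≤c, −a<b≤a
reduced forms (13, 4, 17) vs (13, -4, 17) ⇒ inequivalent

no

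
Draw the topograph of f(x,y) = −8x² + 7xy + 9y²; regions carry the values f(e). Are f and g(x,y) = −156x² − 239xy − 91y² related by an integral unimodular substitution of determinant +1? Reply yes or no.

D₁ = 337, D₂ = 337
river cycle of f (length 42): (9, 11, -6), (-6, 13, 7), (7, 15, -4), (-4, 17, 3), (3, 13, -14), (-14, 15, 2), (2, 17, -6), (-6, 7, 12), (12, 17, -1), (-1, 17, 12), … (32 more)
river cycle of g (length 42): (-8, 7, 9), (9, 11, -6), (-6, 13, 7), (7, 15, -4), (-4, 17, 3), (3, 13, -14), (-14, 15, 2), (2, 17, -6), (-6, 7, 12), (12, 17, -1), … (32 more)
cycles coincide ⇒ equivalent

yes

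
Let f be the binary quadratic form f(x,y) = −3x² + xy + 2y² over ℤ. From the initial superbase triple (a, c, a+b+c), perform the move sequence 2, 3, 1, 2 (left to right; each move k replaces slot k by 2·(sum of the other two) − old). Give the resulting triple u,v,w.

start (-3,2,0) = (f(1,0),f(0,1),f(1,1))
replace slot 2: 2·((-3)+0) − 2 = -8 → (-3,-8,0)
replace slot 3: 2·((-3)+(-8)) − 0 = -22 → (-3,-8,-22)
replace slot 1: 2·((-8)+(-22)) − (-3) = -57 → (-57,-8,-22)
replace slot 2: 2·((-57)+(-22)) − (-8) = -150 → (-57,-150,-22)

-57,-150,-22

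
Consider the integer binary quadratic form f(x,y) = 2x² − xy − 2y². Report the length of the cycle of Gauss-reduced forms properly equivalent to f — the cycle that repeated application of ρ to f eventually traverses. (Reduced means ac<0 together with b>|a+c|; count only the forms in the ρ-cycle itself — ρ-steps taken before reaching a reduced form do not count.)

D = 17, ⌊√D⌋ = 4
descent: ρ → (-2,1,2)  [lands on river]
river: ρ → (2,3,-1)
river: ρ → (-1,3,2)
river: ρ → (2,1,-2)
river: ρ → (-2,3,1)
river: ρ → (1,3,-2)
ρ-cycle length = 6 (tail of 1 descent step not counted)

6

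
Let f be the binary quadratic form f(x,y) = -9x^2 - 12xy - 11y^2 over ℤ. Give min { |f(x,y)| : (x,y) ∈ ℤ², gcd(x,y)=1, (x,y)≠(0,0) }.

translate: b→-6 (≡12 mod 18), so (9,12,11)→(9,-6,8)
flip: (9,-6,8)→(8,6,9)
reduced (well bottom): (8,6,9) with a≤c, −a<b≤a
well minimum |f| = |-8| = 8 (negative-definite)

8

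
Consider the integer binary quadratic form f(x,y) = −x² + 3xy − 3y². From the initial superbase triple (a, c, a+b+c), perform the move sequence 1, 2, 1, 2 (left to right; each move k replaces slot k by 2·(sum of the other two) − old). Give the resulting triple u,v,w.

start (-1,-3,-1) = (f(1,0),f(0,1),f(1,1))
replace slot 1: 2·((-3)+(-1)) − (-1) = -7 → (-7,-3,-1)
replace slot 2: 2·((-7)+(-1)) − (-3) = -13 → (-7,-13,-1)
replace slot 1: 2·((-13)+(-1)) − (-7) = -21 → (-21,-13,-1)
replace slot 2: 2·((-21)+(-1)) − (-13) = -31 → (-21,-31,-1)

-21,-31,-1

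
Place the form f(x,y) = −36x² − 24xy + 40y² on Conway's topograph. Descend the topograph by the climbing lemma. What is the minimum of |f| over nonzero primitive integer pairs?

descent: ρ → (40,24,-36)  [lands on river]
river: ρ → (-36,48,28)
river: ρ → (28,64,-20)
river: ρ → (-20,56,40)
closes: descent 1, river 4
min |a| on river = 20

20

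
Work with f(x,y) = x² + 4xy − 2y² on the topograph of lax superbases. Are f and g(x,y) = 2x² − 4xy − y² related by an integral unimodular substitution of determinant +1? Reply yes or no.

D₁ = 24, D₂ = 24
river cycle of f (length 2): (-2, 4, 1), (1, 4, -2)
river cycle of g (length 2): (-1, 4, 2), (2, 4, -1)
cycles differ ⇒ inequivalent

no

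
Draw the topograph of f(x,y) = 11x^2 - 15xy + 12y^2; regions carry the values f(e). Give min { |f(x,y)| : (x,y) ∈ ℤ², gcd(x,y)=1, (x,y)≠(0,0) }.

translate: b→7 (≡-15 mod 22), so (11,-15,12)→(11,7,8)
flip: (11,7,8)→(8,-7,11)
reduced (well bottom): (8,-7,11) with a≤c, −a<b≤a
well minimum = a = 8

8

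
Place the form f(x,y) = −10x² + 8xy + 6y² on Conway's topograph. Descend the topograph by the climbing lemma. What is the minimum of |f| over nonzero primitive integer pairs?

river: ρ → (6,16,-2)
river: ρ → (-2,16,6)
river: ρ → (6,8,-10)
river: ρ → (-10,12,4)
river: ρ → (4,12,-10)
river: ρ → (-10,8,6)
closes: descent 0, river 6
min |a| on river = 2

2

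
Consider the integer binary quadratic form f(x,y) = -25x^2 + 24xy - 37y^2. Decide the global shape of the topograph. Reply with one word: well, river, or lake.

D = b²−4ac = 24² − 4·(-25)·(-37) = -3124
D < 0 ⇒ definite ⇒ every region one sign ⇒ single well

well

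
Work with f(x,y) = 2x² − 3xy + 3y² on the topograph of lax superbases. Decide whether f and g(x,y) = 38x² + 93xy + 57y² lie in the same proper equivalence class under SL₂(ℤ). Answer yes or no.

D₁ = -15, D₂ = -15
f: translate: b→1 (≡-3 mod 4), so (2,-3,3)→(2,1,2)
f: reduced (well bottom): (2,1,2) with a≤c, −a<b≤a
g: translate: b→17 (≡93 mod 76), so (38,93,57)→(38,17,2)
g: flip: (38,17,2)→(2,-17,38)
g: translate: b→-1 (≡-17 mod 4), so (2,-17,38)→(2,-1,2)
g: flip: (2,-1,2)→(2,1,2)
g: reduced (well bottom): (2,1,2) with a≤c, −a<b≤a
reduced forms (2, 1, 2) vs (2, 1, 2) ⇒ equivalent

yes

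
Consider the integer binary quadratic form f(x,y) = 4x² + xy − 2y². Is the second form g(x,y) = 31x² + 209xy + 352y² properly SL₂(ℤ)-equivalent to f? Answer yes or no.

D₁ = 33, D₂ = 33
river cycle of f (length 4): (-2, 3, 3), (3, 3, -2), (-2, 5, 1), (1, 5, -2)
river cycle of g (length 4): (-2, 3, 3), (3, 3, -2), (-2, 5, 1), (1, 5, -2)
cycles coincide ⇒ equivalent

yes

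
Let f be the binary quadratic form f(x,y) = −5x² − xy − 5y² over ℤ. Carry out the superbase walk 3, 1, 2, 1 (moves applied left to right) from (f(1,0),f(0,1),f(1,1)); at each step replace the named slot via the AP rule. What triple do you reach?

start (-5,-5,-11) = (f(1,0),f(0,1),f(1,1))
replace slot 3: 2·((-5)+(-5)) − (-11) = -9 → (-5,-5,-9)
replace slot 1: 2·((-5)+(-9)) − (-5) = -23 → (-23,-5,-9)
replace slot 2: 2·((-23)+(-9)) − (-5) = -59 → (-23,-59,-9)
replace slot 1: 2·((-59)+(-9)) − (-23) = -113 → (-113,-59,-9)

-113,-59,-9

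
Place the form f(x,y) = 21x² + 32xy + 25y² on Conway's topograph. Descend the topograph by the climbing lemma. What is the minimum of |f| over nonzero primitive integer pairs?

translate: b→-10 (≡32 mod 42), so (21,32,25)→(21,-10,14)
flip: (21,-10,14)→(14,10,21)
reduced (well bottom): (14,10,21) with a≤c, −a<b≤a
well minimum = a = 14

14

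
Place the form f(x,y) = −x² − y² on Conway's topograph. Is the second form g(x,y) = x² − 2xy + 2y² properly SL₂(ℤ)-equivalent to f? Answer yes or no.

D₁ = -4, D₂ = -4
f is negative-definite; reduce −f:
−f: reduced (well bottom): (1,0,1) with a≤c, −a<b≤a
flip sign back: reduced form of f is (-1,0,-1)
g: translate: b→0 (≡-2 mod 2), so (1,-2,2)→(1,0,1)
g: reduced (well bottom): (1,0,1) with a≤c, −a<b≤a
reduced forms (-1, 0, -1) vs (1, 0, 1) ⇒ inequivalent

no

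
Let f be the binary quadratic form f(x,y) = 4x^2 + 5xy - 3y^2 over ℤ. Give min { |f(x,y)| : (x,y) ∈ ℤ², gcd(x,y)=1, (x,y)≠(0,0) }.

river: ρ → (-3,7,2)
river: ρ → (2,5,-6)
river: ρ → (-6,7,1)
river: ρ → (1,7,-6)
river: ρ → (-6,5,2)
river: ρ → (2,7,-3)
river: ρ → (-3,5,4)
river: ρ → (4,3,-4)
river: ρ → (-4,5,3)
river: ρ → (3,7,-2)
river: ρ → (-2,5,6)
river: ρ → (6,7,-1)
river: ρ → (-1,7,6)
river: ρ → (6,5,-2)
river: ρ → (-2,7,3)
river: ρ → (3,5,-4)
river: ρ → (-4,3,4)
river: ρ → (4,5,-3)
closes: descent 0, river 18
min |a| on river = 1

1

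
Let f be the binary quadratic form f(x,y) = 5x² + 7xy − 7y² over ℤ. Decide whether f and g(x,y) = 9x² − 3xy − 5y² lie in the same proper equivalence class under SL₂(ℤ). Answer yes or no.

D₁ = 189, D₂ = 189
river cycle of f (length 4): (-7, 7, 5), (5, 13, -1), (-1, 13, 5), (5, 7, -7)
river cycle of g (length 4): (-5, 13, 1), (1, 13, -5), (-5, 7, 7), (7, 7, -5)
cycles differ ⇒ inequivalent

no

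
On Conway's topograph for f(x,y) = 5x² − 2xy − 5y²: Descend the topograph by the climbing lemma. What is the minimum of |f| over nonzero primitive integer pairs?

descent: ρ → (-5,2,5)  [lands on river]
river: ρ → (5,8,-2)
river: ρ → (-2,8,5)
river: ρ → (5,2,-5)
river: ρ → (-5,8,2)
river: ρ → (2,8,-5)
closes: descent 1, river 6
min |a| on river = 2

2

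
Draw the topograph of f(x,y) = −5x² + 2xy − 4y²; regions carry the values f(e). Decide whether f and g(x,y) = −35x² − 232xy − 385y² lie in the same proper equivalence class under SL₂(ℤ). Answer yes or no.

D₁ = -76, D₂ = -76
f is negative-definite; reduce −f:
−f: flip: (5,-2,4)→(4,2,5)
−f: reduced (well bottom): (4,2,5) with a≤c, −a<b≤a
flip sign back: reduced form of f is (-4,-2,-5)
g is negative-definite; reduce −g:
−g: translate: b→22 (≡232 mod 70), so (35,232,385)→(35,22,4)
−g: flip: (35,22,4)→(4,-22,35)
−g: translate: b→2 (≡-22 mod 8), so (4,-22,35)→(4,2,5)
−g: reduced (well bottom): (4,2,5) with a≤c, −a<b≤a
flip sign back: reduced form of g is (-4,-2,-5)
reduced forms (-4, -2, -5) vs (-4, -2, -5) ⇒ equivalent

yes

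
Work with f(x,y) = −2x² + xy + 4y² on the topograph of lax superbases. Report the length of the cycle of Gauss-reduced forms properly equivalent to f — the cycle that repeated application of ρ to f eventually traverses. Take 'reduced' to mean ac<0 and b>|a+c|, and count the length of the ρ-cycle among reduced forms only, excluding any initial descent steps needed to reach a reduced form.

D = 33, ⌊√D⌋ = 5
descent: ρ → (4,-1,-2)
descent: ρ → (-2,5,1)  [lands on river]
river: ρ → (1,5,-2)
river: ρ → (-2,3,3)
river: ρ → (3,3,-2)
ρ-cycle length = 4 (tail of 2 descent steps not counted)

4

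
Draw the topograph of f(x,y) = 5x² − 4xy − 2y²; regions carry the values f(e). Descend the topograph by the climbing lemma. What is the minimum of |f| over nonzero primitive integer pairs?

descent: ρ → (-2,4,5)  [lands on river]
river: ρ → (5,6,-1)
river: ρ → (-1,6,5)
river: ρ → (5,4,-2)
closes: descent 1, river 4
min |a| on river = 1

1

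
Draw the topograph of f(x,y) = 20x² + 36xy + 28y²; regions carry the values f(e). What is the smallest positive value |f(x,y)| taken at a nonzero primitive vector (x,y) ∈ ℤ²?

translate: b→-4 (≡36 mod 40), so (20,36,28)→(20,-4,12)
flip: (20,-4,12)→(12,4,20)
reduced (well bottom): (12,4,20) with a≤c, −a<b≤a
well minimum = a = 12

12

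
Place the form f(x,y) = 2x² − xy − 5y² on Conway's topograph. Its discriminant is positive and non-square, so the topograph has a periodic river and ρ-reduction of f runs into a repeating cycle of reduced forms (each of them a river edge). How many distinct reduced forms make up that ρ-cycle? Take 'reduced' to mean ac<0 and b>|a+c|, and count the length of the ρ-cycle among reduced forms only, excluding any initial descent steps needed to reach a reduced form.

D = 41, ⌊√D⌋ = 6
descent: ρ → (-5,1,2)
descent: ρ → (2,3,-4)  [lands on river]
river: ρ → (-4,5,1)
river: ρ → (1,5,-4)
river: ρ → (-4,3,2)
river: ρ → (2,5,-2)
river: ρ → (-2,3,4)
river: ρ → (4,5,-1)
river: ρ → (-1,5,4)
river: ρ → (4,3,-2)
river: ρ → (-2,5,2)
ρ-cycle length = 10 (tail of 2 descent steps not counted)

10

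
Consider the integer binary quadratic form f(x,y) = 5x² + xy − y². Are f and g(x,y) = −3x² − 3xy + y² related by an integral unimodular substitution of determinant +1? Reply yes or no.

D₁ = 21, D₂ = 21
river cycle of f (length 2): (-1, 3, 3), (3, 3, -1)
river cycle of g (length 2): (1, 3, -3), (-3, 3, 1)
cycles differ ⇒ inequivalent

no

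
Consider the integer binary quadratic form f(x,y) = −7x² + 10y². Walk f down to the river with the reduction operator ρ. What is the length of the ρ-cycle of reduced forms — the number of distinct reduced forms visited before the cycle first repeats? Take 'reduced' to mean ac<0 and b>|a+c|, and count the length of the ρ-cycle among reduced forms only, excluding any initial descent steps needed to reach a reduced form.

D = 280, ⌊√D⌋ = 16
descent: ρ → (10,0,-7)
descent: ρ → (-7,14,3)  [lands on river]
river: ρ → (3,16,-2)
river: ρ → (-2,16,3)
river: ρ → (3,14,-7)
ρ-cycle length = 4 (tail of 2 descent steps not counted)

4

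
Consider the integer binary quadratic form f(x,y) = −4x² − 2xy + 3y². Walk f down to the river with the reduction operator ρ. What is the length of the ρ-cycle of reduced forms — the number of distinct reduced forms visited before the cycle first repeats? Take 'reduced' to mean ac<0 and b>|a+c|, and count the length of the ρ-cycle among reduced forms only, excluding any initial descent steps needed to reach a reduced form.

D = 52, ⌊√D⌋ = 7
descent: ρ → (3,2,-4)  [lands on river]
river: ρ → (-4,6,1)
river: ρ → (1,6,-4)
river: ρ → (-4,2,3)
river: ρ → (3,4,-3)
river: ρ → (-3,2,4)
river: ρ → (4,6,-1)
river: ρ → (-1,6,4)
river: ρ → (4,2,-3)
river: ρ → (-3,4,3)
ρ-cycle length = 10 (tail of 1 descent step not counted)

10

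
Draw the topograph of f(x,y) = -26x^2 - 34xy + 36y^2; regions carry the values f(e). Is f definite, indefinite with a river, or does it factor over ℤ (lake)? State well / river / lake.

D = b²−4ac = (-34)² − 4·(-26)·36 = 4900
D = 70² is a perfect square ⇒ form factors over ℤ ⇒ lakes

lake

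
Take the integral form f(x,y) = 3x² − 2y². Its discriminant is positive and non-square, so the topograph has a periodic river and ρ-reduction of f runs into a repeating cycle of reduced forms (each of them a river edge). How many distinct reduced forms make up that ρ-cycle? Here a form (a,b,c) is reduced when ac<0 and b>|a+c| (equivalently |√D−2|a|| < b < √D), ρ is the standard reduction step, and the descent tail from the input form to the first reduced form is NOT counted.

D = 24, ⌊√D⌋ = 4
descent: ρ → (-2,4,1)  [lands on river]
river: ρ → (1,4,-2)
ρ-cycle length = 2 (tail of 1 descent step not counted)

2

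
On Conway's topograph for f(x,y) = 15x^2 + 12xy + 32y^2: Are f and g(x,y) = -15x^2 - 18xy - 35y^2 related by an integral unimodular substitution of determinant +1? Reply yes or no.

D₁ = -1776, D₂ = -1776
f: reduced (well bottom): (15,12,32) with a≤c, −a<b≤a
g is negative-definite; reduce −g:
−g: translate: b→-12 (≡18 mod 30), so (15,18,35)→(15,-12,32)
−g: reduced (well bottom): (15,-12,32) with a≤c, −a<b≤a
flip sign back: reduced form of g is (-15,12,-32)
reduced forms (15, 12, 32) vs (-15, 12, -32) ⇒ inequivalent

no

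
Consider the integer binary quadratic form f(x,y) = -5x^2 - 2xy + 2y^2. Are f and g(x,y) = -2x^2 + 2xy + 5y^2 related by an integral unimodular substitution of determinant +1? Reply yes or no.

D₁ = 44, D₂ = 44
river cycle of f (length 2): (2, 6, -1), (-1, 6, 2)
river cycle of g (length 2): (-2, 6, 1), (1, 6, -2)
cycles differ ⇒ inequivalent

no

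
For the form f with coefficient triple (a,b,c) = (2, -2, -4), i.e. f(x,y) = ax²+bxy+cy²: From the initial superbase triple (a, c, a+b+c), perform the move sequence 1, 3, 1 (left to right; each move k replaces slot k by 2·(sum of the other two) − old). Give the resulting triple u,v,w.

start (2,-4,-4) = (f(1,0),f(0,1),f(1,1))
replace slot 1: 2·((-4)+(-4)) − 2 = -18 → (-18,-4,-4)
replace slot 3: 2·((-18)+(-4)) − (-4) = -40 → (-18,-4,-40)
replace slot 1: 2·((-4)+(-40)) − (-18) = -70 → (-70,-4,-40)

-70,-4,-40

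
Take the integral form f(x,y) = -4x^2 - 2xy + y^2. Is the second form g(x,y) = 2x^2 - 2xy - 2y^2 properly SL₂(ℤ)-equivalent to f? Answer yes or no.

D₁ = 20, D₂ = 20
river cycle of f (length 2): (1, 4, -1), (-1, 4, 1)
river cycle of g (length 2): (-2, 2, 2), (2, 2, -2)
cycles differ ⇒ inequivalent

no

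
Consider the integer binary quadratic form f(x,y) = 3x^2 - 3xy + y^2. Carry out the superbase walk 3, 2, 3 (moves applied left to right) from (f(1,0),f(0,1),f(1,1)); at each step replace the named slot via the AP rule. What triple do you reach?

start (3,1,1) = (f(1,0),f(0,1),f(1,1))
replace slot 3: 2·(3+1) − 1 = 7 → (3,1,7)
replace slot 2: 2·(3+7) − 1 = 19 → (3,19,7)
replace slot 3: 2·(3+19) − 7 = 37 → (3,19,37)

3,19,37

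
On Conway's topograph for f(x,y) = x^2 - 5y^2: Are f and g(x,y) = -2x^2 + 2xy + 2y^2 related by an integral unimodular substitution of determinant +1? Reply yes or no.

D₁ = 20, D₂ = 20
river cycle of f (length 2): (1, 4, -1), (-1, 4, 1)
river cycle of g (length 2): (2, 2, -2), (-2, 2, 2)
cycles differ ⇒ inequivalent

no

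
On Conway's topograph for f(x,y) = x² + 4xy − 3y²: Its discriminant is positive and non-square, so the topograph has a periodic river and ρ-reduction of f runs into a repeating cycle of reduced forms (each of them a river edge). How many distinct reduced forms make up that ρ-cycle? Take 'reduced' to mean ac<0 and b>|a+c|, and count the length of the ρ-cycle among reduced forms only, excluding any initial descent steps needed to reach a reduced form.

D = 28, ⌊√D⌋ = 5
river: ρ → (-3,2,2)
river: ρ → (2,2,-3)
river: ρ → (-3,4,1)
river: ρ → (1,4,-3)
ρ-cycle length = 4 (tail of 0 descent steps not counted)

4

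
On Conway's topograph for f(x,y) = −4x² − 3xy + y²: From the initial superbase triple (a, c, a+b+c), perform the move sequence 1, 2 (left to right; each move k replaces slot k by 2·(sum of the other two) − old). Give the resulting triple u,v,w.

start (-4,1,-6) = (f(1,0),f(0,1),f(1,1))
replace slot 1: 2·(1+(-6)) − (-4) = -6 → (-6,1,-6)
replace slot 2: 2·((-6)+(-6)) − 1 = -25 → (-6,-25,-6)

-6,-25,-6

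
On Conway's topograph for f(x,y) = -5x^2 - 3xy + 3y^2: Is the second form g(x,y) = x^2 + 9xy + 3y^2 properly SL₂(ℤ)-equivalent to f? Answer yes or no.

D₁ = 69, D₂ = 69
river cycle of f (length 4): (3, 3, -5), (-5, 7, 1), (1, 7, -5), (-5, 3, 3)
river cycle of g (length 4): (3, 3, -5), (-5, 7, 1), (1, 7, -5), (-5, 3, 3)
cycles coincide ⇒ equivalent

yes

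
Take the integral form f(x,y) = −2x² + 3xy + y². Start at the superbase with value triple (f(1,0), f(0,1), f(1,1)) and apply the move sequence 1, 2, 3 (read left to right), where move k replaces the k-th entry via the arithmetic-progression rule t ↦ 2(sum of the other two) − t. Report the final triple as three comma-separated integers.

start (-2,1,2) = (f(1,0),f(0,1),f(1,1))
replace slot 1: 2·(1+2) − (-2) = 8 → (8,1,2)
replace slot 2: 2·(8+2) − 1 = 19 → (8,19,2)
replace slot 3: 2·(8+19) − 2 = 52 → (8,19,52)

8,19,52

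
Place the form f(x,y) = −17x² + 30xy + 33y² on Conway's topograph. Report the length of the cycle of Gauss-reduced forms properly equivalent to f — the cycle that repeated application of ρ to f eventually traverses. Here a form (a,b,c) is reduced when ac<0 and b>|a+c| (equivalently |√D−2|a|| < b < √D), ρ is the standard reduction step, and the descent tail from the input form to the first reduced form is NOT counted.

D = 3144, ⌊√D⌋ = 56
river: ρ → (33,36,-14)
river: ρ → (-14,48,15)
river: ρ → (15,42,-23)
river: ρ → (-23,50,7)
river: ρ → (7,48,-30)
river: ρ → (-30,12,25)
river: ρ → (25,38,-17)
river: ρ → (-17,30,33)
ρ-cycle length = 8 (tail of 0 descent steps not counted)

8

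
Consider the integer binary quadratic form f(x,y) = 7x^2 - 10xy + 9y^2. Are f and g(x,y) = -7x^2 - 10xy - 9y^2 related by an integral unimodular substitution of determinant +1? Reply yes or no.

D₁ = -152, D₂ = -152
f: translate: b→4 (≡-10 mod 14), so (7,-10,9)→(7,4,6)
f: flip: (7,4,6)→(6,-4,7)
f: reduced (well bottom): (6,-4,7) with a≤c, −a<b≤a
g is negative-definite; reduce −g:
−g: translate: b→-4 (≡10 mod 14), so (7,10,9)→(7,-4,6)
−g: flip: (7,-4,6)→(6,4,7)
−g: reduced (well bottom): (6,4,7) with a≤c, −a<b≤a
flip sign back: reduced form of g is (-6,-4,-7)
reduced forms (6, -4, 7) vs (-6, -4, -7) ⇒ inequivalent

no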